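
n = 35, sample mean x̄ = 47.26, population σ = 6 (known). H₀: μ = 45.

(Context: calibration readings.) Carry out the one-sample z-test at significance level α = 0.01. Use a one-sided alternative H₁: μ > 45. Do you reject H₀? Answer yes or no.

reject H₀: no

SE = σ/√n = 6/√35 = 1.0142
z = (x̄−μ₀)/SE = (47.26−45)/1.0142 = 2.2284
p-value (one-sided, H₁ greater) = 0.01293
At α=0.01: p ≥ α → fail to reject H₀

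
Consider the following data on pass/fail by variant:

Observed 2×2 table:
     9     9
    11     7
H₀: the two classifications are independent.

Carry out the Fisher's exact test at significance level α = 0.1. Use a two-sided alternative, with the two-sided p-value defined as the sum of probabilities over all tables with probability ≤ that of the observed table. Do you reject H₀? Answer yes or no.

Margins: r₁=18, r₂=18, c₁=20, c₂=16, n=36
p_obs = C(18,9)·C(18,11)/C(36,20); sum pmf over tables with pmf ≤ p_obs
p-value (two-sided) = 0.73799
At α=0.1: p ≥ α → fail to reject H₀

reject H₀: no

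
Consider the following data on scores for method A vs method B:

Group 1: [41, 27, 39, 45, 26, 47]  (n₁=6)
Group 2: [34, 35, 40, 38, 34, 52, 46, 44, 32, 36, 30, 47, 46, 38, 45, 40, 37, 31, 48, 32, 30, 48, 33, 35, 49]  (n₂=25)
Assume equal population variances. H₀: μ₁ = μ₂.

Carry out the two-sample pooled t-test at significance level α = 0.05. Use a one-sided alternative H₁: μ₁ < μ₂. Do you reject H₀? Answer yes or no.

reject H₀: no

x̄₁=37.500, s₁=8.983, n₁=6
x̄₂=39.200, s₂=6.807, n₂=25
s_p² = [5·8.983² + 24·6.807²]/29 = 52.2586
SE = √(s_p²·(1/6+1/25)) = 3.2864
t = (37.500−39.200)/3.2864 = -0.5173
df = 29
p-value (one-sided, H₁ less) = 0.30444
At α=0.05: p ≥ α → fail to reject H₀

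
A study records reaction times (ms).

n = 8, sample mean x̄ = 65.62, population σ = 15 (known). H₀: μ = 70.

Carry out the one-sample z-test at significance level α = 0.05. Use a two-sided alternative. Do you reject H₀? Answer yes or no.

reject H₀: no

SE = σ/√n = 15/√8 = 5.3033
z = (x̄−μ₀)/SE = (65.62−70)/5.3033 = -0.8259
p-value (two-sided) = 0.40886
At α=0.05: p ≥ α → fail to reject H₀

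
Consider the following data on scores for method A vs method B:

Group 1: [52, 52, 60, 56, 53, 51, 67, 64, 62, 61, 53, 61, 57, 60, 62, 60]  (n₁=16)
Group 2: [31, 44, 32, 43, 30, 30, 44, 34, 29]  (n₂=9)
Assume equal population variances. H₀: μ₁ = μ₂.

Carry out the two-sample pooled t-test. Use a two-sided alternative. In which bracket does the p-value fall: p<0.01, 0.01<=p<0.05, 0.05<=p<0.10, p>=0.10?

p-value bracket: p<0.01

x̄₁=58.188, s₁=4.861, n₁=16
x̄₂=35.222, s₂=6.496, n₂=9
s_p² = [15·4.861² + 8·6.496²]/23 = 30.0867
SE = √(s_p²·(1/16+1/9)) = 2.2855
t = (58.188−35.222)/2.2855 = 10.0484
df = 23
p-value (two-sided) = 0.00000
→ bracket: p<0.01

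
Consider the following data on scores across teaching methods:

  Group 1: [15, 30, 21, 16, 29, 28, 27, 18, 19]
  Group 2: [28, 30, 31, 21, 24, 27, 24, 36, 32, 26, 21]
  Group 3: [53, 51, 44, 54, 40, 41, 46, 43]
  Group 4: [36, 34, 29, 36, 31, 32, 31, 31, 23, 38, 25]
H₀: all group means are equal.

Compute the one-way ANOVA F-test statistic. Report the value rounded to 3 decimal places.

test statistic = 34.241

Group means [22.56, 27.27, 46.50, 31.45], grand mean 31.308
SSB = Σnᵢ(x̄ᵢ−x̄)² = 2715.176; SSW = ΣΣ(x−x̄ᵢ)² = 925.131
MSB = 2715.176/3 = 905.0588; MSW = 925.131/35 = 26.4323
F = MSB/MSW = 34.2406
df = (3, 35)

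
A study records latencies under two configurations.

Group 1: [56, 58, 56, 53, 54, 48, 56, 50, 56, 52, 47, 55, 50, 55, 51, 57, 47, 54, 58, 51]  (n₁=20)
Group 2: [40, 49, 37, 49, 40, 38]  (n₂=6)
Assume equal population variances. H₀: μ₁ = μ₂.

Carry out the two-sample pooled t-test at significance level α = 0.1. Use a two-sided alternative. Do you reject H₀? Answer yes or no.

reject H₀: yes

x̄₁=53.200, s₁=3.518, n₁=20
x̄₂=42.167, s₂=5.419, n₂=6
s_p² = [19·3.518² + 5·5.419²]/24 = 15.9181
SE = √(s_p²·(1/20+1/6)) = 1.8571
t = (53.200−42.167)/1.8571 = 5.9411
df = 24
p-value (two-sided) = 0.00000
At α=0.1: p < α → reject H₀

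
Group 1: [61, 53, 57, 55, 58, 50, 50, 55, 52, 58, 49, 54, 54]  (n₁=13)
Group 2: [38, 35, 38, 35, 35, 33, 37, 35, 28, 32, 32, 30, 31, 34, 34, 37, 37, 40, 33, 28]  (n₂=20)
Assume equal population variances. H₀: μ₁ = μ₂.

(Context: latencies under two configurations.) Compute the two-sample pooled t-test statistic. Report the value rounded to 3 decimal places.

test statistic = 16.678

x̄₁=54.308, s₁=3.568, n₁=13
x̄₂=34.100, s₂=3.291, n₂=20
s_p² = [12·3.568² + 19·3.291²]/31 = 11.5667
SE = √(s_p²·(1/13+1/20)) = 1.2116
t = (54.308−34.100)/1.2116 = 16.6779
df = 31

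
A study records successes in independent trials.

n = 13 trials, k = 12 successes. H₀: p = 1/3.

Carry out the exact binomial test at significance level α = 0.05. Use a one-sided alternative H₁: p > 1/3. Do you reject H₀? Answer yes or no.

Exact binomial: n=13, k=12, p₀=1/3=0.3333
P(X≥12) from Σ C(n,i)·p₀^i·(1−p₀)^(n−i)
p-value (one-sided, H₁ greater) = 0.00002
At α=0.05: p < α → reject H₀

reject H₀: yes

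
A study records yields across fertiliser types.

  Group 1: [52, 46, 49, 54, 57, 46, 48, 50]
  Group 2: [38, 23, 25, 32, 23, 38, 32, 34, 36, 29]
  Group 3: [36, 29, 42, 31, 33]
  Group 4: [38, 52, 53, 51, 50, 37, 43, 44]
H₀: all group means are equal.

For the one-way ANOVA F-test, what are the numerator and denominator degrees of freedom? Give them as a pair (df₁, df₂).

degrees of freedom = [3, 27]

k = 4 groups, N = 31 total
df = (k−1, N−k) = (4−1, 31−4) = (3, 27)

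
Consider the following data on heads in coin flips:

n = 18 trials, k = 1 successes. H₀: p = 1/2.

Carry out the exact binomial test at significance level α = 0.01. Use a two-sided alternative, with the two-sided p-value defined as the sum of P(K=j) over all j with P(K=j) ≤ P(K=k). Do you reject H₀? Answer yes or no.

Exact binomial: n=18, k=1, p₀=1/2=0.5000
P(X=j) = C(n,j)·p₀^j·(1−p₀)^(n−j); p = Σ P(X=j) over j with P(X=j) ≤ P(X=1)
p-value (two-sided) = 0.00014
At α=0.01: p < α → reject H₀

reject H₀: yes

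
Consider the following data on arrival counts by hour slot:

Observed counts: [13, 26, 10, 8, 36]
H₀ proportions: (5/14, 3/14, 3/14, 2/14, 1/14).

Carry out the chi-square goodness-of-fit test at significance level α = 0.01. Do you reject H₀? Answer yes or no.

n = 93; E_i = n·p_i = [33.21, 19.93, 19.93, 13.29, 6.64]
χ² = (13−33.21)²/33.21 + (26−19.93)²/19.93 + (10−19.93)²/19.93 + (8−13.29)²/13.29 + (36−6.64)²/6.64 = 150.9412
df = 4
p-value (upper-tail) = 0.00000
At α=0.01: p < α → reject H₀

reject H₀: yes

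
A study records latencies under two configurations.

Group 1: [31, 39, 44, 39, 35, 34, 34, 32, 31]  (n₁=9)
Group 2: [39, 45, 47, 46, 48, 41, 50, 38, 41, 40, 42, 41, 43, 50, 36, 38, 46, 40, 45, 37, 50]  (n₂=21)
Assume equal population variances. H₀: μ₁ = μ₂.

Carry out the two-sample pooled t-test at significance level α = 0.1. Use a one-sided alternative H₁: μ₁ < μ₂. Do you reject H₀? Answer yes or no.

reject H₀: yes

x̄₁=35.444, s₁=4.391, n₁=9
x̄₂=43.000, s₂=4.450, n₂=21
s_p² = [8·4.391² + 20·4.450²]/28 = 19.6508
SE = √(s_p²·(1/9+1/21)) = 1.7661
t = (35.444−43.000)/1.7661 = -4.2781
df = 28
p-value (one-sided, H₁ less) = 0.00010
At α=0.1: p < α → reject H₀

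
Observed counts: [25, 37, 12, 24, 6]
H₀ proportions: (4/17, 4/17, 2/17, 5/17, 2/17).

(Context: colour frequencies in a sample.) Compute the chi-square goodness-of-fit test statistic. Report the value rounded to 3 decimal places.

test statistic = 11.028

n = 104; E_i = n·p_i = [24.47, 24.47, 12.24, 30.59, 12.24]
χ² = (25−24.47)²/24.47 + (37−24.47)²/24.47 + (12−12.24)²/12.24 + (24−30.59)²/30.59 + (6−12.24)²/12.24 = 11.0279
df = 4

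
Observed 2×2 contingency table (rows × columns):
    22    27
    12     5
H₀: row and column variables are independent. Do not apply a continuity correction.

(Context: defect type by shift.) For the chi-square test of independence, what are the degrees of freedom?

degrees of freedom = 1

df = (r−1)(c−1) = (2−1)·(2−1) = 1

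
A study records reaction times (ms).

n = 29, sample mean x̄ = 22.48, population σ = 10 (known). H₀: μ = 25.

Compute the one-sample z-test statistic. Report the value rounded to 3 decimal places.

SE = σ/√n = 10/√29 = 1.8570
z = (x̄−μ₀)/SE = (22.48−25)/1.8570 = -1.3571

test statistic = -1.357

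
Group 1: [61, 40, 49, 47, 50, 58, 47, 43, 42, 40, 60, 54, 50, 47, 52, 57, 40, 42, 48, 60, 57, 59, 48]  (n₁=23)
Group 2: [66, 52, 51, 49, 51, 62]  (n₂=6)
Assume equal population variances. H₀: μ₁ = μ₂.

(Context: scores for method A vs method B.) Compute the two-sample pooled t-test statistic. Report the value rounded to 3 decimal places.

x̄₁=50.043, s₁=7.061, n₁=23
x̄₂=55.167, s₂=7.026, n₂=6
s_p² = [22·7.061² + 5·7.026²]/27 = 49.7700
SE = √(s_p²·(1/23+1/6)) = 3.2340
t = (50.043−55.167)/3.2340 = -1.5842
df = 27

test statistic = -1.584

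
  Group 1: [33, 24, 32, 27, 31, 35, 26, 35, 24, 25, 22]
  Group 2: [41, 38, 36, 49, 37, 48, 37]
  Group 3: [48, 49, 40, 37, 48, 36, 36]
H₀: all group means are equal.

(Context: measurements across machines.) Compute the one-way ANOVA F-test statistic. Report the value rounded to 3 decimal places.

test statistic = 18.000

Group means [28.55, 40.86, 42.00], grand mean 35.760
SSB = Σnᵢ(x̄ᵢ−x̄)² = 1026.976; SSW = ΣΣ(x−x̄ᵢ)² = 627.584
MSB = 1026.976/2 = 513.4878; MSW = 627.584/22 = 28.5266
F = MSB/MSW = 18.0003
df = (2, 22)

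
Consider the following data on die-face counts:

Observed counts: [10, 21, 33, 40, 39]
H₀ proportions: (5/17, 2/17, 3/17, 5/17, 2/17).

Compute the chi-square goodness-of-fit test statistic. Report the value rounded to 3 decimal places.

n = 143; E_i = n·p_i = [42.06, 16.82, 25.24, 42.06, 16.82]
χ² = (10−42.06)²/42.06 + (21−16.82)²/16.82 + (33−25.24)²/25.24 + (40−42.06)²/42.06 + (39−16.82)²/16.82 = 57.1958
df = 4

test statistic = 57.196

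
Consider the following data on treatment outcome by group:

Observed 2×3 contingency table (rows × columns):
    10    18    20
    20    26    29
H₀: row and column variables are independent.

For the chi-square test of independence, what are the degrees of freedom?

degrees of freedom = 2

df = (r−1)(c−1) = (2−1)·(3−1) = 2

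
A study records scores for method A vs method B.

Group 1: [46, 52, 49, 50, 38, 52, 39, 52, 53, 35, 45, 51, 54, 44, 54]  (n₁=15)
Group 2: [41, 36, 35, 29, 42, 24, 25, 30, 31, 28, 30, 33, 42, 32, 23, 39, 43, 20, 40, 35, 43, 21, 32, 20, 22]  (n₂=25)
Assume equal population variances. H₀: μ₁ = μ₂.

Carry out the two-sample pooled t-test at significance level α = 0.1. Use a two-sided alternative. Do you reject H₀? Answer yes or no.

x̄₁=47.600, s₁=6.185, n₁=15
x̄₂=31.840, s₂=7.658, n₂=25
s_p² = [14·6.185² + 24·7.658²]/38 = 51.1305
SE = √(s_p²·(1/15+1/25)) = 2.3354
t = (47.600−31.840)/2.3354 = 6.7484
df = 38
p-value (two-sided) = 0.00000
At α=0.1: p < α → reject H₀

reject H₀: yes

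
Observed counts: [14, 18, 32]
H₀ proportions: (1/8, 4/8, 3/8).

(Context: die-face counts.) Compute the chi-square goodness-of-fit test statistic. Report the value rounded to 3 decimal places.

n = 64; E_i = n·p_i = [8.00, 32.00, 24.00]
χ² = (14−8.00)²/8.00 + (18−32.00)²/32.00 + (32−24.00)²/24.00 = 13.2917
df = 2

test statistic = 13.292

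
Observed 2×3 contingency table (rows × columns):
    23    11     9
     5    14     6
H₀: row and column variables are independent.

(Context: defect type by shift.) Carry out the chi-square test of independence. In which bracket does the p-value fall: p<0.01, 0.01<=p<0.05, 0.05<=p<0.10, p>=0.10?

p-value bracket: 0.01<=p<0.05

Row totals [43, 25], col totals [28, 25, 15], n=68
χ² = (23−17.71)²/17.71 + (11−15.81)²/15.81 + (9−9.49)²/9.49 + (5−10.29)²/10.29 + (14−9.19)²/9.19 + (6−5.51)²/5.51 = 8.3519
df = 2
p-value (upper-tail) = 0.01536
→ bracket: 0.01<=p<0.05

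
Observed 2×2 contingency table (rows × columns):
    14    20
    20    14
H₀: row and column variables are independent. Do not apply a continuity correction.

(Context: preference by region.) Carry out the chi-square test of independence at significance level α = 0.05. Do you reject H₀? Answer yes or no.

reject H₀: no

Row totals [34, 34], col totals [34, 34], n=68
χ² = (14−17.00)²/17.00 + (20−17.00)²/17.00 + (20−17.00)²/17.00 + (14−17.00)²/17.00 = 2.1176
df = 1
p-value (upper-tail) = 0.14561
At α=0.05: p ≥ α → fail to reject H₀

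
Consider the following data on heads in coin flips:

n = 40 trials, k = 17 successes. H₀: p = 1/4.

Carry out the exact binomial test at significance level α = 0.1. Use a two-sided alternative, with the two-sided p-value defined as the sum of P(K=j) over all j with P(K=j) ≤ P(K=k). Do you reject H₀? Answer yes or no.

reject H₀: yes

Exact binomial: n=40, k=17, p₀=1/4=0.2500
P(X=j) = C(n,j)·p₀^j·(1−p₀)^(n−j); p = Σ P(X=j) over j with P(X=j) ≤ P(X=17)
p-value (two-sided) = 0.01626
At α=0.1: p < α → reject H₀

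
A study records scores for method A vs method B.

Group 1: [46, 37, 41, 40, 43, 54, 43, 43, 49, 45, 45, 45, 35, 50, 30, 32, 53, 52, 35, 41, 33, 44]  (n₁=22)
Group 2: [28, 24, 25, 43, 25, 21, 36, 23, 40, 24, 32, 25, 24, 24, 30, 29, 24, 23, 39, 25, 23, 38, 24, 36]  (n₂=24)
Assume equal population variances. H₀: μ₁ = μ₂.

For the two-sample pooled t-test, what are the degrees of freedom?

df = n₁ + n₂ − 2 = 22 + 24 − 2 = 44

degrees of freedom = 44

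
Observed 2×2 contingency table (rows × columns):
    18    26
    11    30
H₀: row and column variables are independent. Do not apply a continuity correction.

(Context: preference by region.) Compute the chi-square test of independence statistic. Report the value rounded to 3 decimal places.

test statistic = 1.872

Row totals [44, 41], col totals [29, 56], n=85
χ² = (18−15.01)²/15.01 + (26−28.99)²/28.99 + (11−13.99)²/13.99 + (30−27.01)²/27.01 = 1.8718
df = 1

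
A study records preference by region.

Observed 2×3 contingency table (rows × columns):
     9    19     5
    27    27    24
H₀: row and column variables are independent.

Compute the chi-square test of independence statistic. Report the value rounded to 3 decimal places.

Row totals [33, 78], col totals [36, 46, 29], n=111
χ² = (9−10.70)²/10.70 + (19−13.68)²/13.68 + (5−8.62)²/8.62 + (27−25.30)²/25.30 + (27−32.32)²/32.32 + (24−20.38)²/20.38 = 5.5003
df = 2

test statistic = 5.500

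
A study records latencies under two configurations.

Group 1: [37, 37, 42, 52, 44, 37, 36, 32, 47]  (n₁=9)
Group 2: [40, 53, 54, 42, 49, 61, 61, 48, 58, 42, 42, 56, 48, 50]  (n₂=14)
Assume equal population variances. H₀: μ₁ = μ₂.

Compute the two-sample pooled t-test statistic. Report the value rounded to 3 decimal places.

test statistic = -3.363

x̄₁=40.444, s₁=6.307, n₁=9
x̄₂=50.286, s₂=7.162, n₂=14
s_p² = [8·6.307² + 13·7.162²]/21 = 46.9085
SE = √(s_p²·(1/9+1/14)) = 2.9262
t = (40.444−50.286)/2.9262 = -3.3632
df = 21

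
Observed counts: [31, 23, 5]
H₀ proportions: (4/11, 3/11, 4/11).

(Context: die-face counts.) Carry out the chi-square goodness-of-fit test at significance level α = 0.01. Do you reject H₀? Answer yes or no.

reject H₀: yes

n = 59; E_i = n·p_i = [21.45, 16.09, 21.45]
χ² = (31−21.45)²/21.45 + (23−16.09)²/16.09 + (5−21.45)²/21.45 = 19.8333
df = 2
p-value (upper-tail) = 0.00005
At α=0.01: p < α → reject H₀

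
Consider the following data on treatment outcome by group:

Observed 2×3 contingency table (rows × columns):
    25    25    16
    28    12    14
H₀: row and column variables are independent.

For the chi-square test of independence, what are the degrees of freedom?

degrees of freedom = 2

df = (r−1)(c−1) = (2−1)·(3−1) = 2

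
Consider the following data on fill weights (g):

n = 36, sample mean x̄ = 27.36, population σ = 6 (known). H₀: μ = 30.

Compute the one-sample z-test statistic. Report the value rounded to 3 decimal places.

SE = σ/√n = 6/√36 = 1.0000
z = (x̄−μ₀)/SE = (27.36−30)/1.0000 = -2.6400

test statistic = -2.640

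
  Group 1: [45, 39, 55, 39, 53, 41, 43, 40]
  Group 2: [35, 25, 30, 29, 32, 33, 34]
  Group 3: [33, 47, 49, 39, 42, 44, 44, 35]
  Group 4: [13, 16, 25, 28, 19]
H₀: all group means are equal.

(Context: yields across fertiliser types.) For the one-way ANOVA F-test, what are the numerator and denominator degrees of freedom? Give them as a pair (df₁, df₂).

degrees of freedom = [3, 24]

k = 4 groups, N = 28 total
df = (k−1, N−k) = (4−1, 28−4) = (3, 24)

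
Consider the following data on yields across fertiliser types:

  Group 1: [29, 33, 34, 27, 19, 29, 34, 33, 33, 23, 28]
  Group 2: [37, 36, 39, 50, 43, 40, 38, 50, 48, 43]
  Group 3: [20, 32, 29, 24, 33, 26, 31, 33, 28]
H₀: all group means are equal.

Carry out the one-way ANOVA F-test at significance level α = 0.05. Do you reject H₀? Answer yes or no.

reject H₀: yes

Group means [29.27, 42.40, 28.44], grand mean 33.400
SSB = Σnᵢ(x̄ᵢ−x̄)² = 1218.396; SSW = ΣΣ(x−x̄ᵢ)² = 650.804
MSB = 1218.396/2 = 609.1980; MSW = 650.804/27 = 24.1039
F = MSB/MSW = 25.2739
df = (2, 27)
p-value (upper-tail) = 0.00000
At α=0.05: p < α → reject H₀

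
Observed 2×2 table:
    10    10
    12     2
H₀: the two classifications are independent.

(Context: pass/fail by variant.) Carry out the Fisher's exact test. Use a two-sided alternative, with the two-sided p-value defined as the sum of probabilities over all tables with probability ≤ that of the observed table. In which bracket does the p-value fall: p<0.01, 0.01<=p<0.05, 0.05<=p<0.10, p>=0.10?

p-value bracket: 0.05<=p<0.10

Margins: r₁=20, r₂=14, c₁=22, c₂=12, n=34
p_obs = C(20,10)·C(14,12)/C(34,22); sum pmf over tables with pmf ≤ p_obs
p-value (two-sided) = 0.06623
→ bracket: 0.05<=p<0.10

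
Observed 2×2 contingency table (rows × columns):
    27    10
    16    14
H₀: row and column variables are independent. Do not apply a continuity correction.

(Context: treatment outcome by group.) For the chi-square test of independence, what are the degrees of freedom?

df = (r−1)(c−1) = (2−1)·(2−1) = 1

degrees of freedom = 1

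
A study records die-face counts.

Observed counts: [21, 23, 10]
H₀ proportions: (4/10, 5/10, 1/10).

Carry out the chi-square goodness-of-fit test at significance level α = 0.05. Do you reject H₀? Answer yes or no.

reject H₀: no

n = 54; E_i = n·p_i = [21.60, 27.00, 5.40]
χ² = (21−21.60)²/21.60 + (23−27.00)²/27.00 + (10−5.40)²/5.40 = 4.5278
df = 2
p-value (upper-tail) = 0.10395
At α=0.05: p ≥ α → fail to reject H₀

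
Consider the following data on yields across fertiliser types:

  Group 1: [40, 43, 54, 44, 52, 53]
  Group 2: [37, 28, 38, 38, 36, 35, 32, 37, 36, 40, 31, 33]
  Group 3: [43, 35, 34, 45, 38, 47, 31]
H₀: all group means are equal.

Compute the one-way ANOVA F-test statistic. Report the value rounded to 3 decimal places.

test statistic = 13.049

Group means [47.67, 35.08, 39.00], grand mean 39.200
SSB = Σnᵢ(x̄ᵢ−x̄)² = 633.750; SSW = ΣΣ(x−x̄ᵢ)² = 534.250
MSB = 633.750/2 = 316.8750; MSW = 534.250/22 = 24.2841
F = MSB/MSW = 13.0487
df = (2, 22)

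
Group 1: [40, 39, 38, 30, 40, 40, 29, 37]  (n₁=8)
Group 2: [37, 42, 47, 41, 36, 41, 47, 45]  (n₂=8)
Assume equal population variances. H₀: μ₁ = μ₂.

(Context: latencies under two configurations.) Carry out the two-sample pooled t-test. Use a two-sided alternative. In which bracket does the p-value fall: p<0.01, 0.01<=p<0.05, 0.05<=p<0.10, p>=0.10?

p-value bracket: 0.01<=p<0.05

x̄₁=36.625, s₁=4.534, n₁=8
x̄₂=42.000, s₂=4.175, n₂=8
s_p² = [7·4.534² + 7·4.175²]/14 = 18.9911
SE = √(s_p²·(1/8+1/8)) = 2.1789
t = (36.625−42.000)/2.1789 = -2.4668
df = 14
p-value (two-sided) = 0.02715
→ bracket: 0.01<=p<0.05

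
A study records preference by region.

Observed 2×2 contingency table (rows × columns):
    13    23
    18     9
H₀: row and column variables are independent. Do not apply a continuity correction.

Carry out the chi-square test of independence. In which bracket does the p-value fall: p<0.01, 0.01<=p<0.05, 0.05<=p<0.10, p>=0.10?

p-value bracket: 0.01<=p<0.05

Row totals [36, 27], col totals [31, 32], n=63
χ² = (13−17.71)²/17.71 + (23−18.29)²/18.29 + (18−13.29)²/13.29 + (9−13.71)²/13.71 = 5.7634
df = 1
p-value (upper-tail) = 0.01636
→ bracket: 0.01<=p<0.05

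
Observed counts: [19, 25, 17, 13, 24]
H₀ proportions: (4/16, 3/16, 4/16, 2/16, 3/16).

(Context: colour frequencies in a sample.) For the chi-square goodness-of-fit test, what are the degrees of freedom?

degrees of freedom = 4

df = k − 1 = 5 − 1 = 4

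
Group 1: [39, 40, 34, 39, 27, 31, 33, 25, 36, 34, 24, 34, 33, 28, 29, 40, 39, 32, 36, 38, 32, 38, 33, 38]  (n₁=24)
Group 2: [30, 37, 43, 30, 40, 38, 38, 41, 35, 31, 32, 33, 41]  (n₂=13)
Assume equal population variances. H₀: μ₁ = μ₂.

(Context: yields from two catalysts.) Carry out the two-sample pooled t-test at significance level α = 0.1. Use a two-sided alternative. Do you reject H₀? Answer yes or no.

reject H₀: no

x̄₁=33.833, s₁=4.724, n₁=24
x̄₂=36.077, s₂=4.536, n₂=13
s_p² = [23·4.724² + 12·4.536²]/35 = 21.7216
SE = √(s_p²·(1/24+1/13)) = 1.6050
t = (33.833−36.077)/1.6050 = -1.3979
df = 35
p-value (two-sided) = 0.17094
At α=0.1: p ≥ α → fail to reject H₀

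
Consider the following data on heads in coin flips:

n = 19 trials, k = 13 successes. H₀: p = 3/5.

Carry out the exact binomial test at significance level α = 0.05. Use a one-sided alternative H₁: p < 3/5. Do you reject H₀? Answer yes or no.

reject H₀: no

Exact binomial: n=19, k=13, p₀=3/5=0.6000
P(X≤13) from Σ C(n,i)·p₀^i·(1−p₀)^(n−i)
p-value (one-sided, H₁ less) = 0.83708
At α=0.05: p ≥ α → fail to reject H₀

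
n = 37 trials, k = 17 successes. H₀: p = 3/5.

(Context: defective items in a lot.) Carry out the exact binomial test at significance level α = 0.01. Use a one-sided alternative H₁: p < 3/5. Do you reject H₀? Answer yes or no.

Exact binomial: n=37, k=17, p₀=3/5=0.6000
P(X≤17) from Σ C(n,i)·p₀^i·(1−p₀)^(n−i)
p-value (one-sided, H₁ less) = 0.05864
At α=0.01: p ≥ α → fail to reject H₀

reject H₀: no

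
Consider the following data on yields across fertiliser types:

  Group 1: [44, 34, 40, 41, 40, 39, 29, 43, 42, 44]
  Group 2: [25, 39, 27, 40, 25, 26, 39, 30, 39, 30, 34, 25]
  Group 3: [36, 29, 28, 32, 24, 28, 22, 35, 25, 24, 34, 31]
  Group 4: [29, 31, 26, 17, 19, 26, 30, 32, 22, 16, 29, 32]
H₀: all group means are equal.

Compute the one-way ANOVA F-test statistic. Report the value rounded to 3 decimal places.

Group means [39.60, 31.58, 29.00, 25.75], grand mean 31.130
SSB = Σnᵢ(x̄ᵢ−x̄)² = 1121.651; SSW = ΣΣ(x−x̄ᵢ)² = 1247.567
MSB = 1121.651/3 = 373.8836; MSW = 1247.567/42 = 29.7040
F = MSB/MSW = 12.5870
df = (3, 42)

test statistic = 12.587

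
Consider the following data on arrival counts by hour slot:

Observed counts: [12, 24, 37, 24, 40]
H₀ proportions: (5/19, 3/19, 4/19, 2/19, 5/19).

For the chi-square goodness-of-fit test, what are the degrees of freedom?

df = k − 1 = 5 − 1 = 4

degrees of freedom = 4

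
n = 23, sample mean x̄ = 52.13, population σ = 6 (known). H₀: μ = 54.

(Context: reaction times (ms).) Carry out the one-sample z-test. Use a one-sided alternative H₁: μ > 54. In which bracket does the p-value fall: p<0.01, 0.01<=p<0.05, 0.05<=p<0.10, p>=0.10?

p-value bracket: p>=0.10

SE = σ/√n = 6/√23 = 1.2511
z = (x̄−μ₀)/SE = (52.13−54)/1.2511 = -1.4947
p-value (one-sided, H₁ greater) = 0.93250
→ bracket: p>=0.10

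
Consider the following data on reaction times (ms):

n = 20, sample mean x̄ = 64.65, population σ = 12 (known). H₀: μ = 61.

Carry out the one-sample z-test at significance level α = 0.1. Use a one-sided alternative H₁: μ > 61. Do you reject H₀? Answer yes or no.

reject H₀: yes

SE = σ/√n = 12/√20 = 2.6833
z = (x̄−μ₀)/SE = (64.65−61)/2.6833 = 1.3603
p-value (one-sided, H₁ greater) = 0.08687
At α=0.1: p < α → reject H₀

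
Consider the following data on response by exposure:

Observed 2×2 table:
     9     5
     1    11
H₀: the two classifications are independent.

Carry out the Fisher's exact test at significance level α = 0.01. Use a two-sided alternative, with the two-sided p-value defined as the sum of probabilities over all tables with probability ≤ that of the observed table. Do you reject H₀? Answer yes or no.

Margins: r₁=14, r₂=12, c₁=10, c₂=16, n=26
p_obs = C(14,9)·C(12,1)/C(26,10); sum pmf over tables with pmf ≤ p_obs
p-value (two-sided) = 0.00530
At α=0.01: p < α → reject H₀

reject H₀: yes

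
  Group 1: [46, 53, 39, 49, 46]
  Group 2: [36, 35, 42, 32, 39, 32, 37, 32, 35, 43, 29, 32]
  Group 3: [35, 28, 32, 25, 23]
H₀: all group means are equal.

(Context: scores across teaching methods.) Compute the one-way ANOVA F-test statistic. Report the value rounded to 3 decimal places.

Group means [46.60, 35.33, 28.60], grand mean 36.364
SSB = Σnᵢ(x̄ᵢ−x̄)² = 838.024; SSW = ΣΣ(x−x̄ᵢ)² = 407.067
MSB = 838.024/2 = 419.0121; MSW = 407.067/19 = 21.4246
F = MSB/MSW = 19.5576
df = (2, 19)

test statistic = 19.558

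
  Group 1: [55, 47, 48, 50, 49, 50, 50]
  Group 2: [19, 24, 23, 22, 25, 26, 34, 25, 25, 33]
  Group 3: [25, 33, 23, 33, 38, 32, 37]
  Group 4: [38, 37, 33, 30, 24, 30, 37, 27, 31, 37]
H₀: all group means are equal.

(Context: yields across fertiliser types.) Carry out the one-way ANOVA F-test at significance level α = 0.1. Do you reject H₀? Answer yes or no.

reject H₀: yes

Group means [49.86, 25.60, 31.57, 32.40], grand mean 33.824
SSB = Σnᵢ(x̄ᵢ−x̄)² = 2531.570; SSW = ΣΣ(x−x̄ᵢ)² = 631.371
MSB = 2531.570/3 = 843.8566; MSW = 631.371/30 = 21.0457
F = MSB/MSW = 40.0964
df = (3, 30)
p-value (upper-tail) = 0.00000
At α=0.1: p < α → reject H₀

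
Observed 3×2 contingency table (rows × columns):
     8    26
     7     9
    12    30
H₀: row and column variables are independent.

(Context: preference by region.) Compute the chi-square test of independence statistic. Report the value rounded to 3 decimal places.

test statistic = 2.168

Row totals [34, 16, 42], col totals [27, 65], n=92
χ² = (8−9.98)²/9.98 + (26−24.02)²/24.02 + (7−4.70)²/4.70 + (9−11.30)²/11.30 + (12−12.33)²/12.33 + (30−29.67)²/29.67 = 2.1679
df = 2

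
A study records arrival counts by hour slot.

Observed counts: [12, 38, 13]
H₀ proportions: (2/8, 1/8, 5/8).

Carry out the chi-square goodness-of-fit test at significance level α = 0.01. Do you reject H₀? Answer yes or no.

reject H₀: yes

n = 63; E_i = n·p_i = [15.75, 7.88, 39.38]
χ² = (12−15.75)²/15.75 + (38−7.88)²/7.88 + (13−39.38)²/39.38 = 133.8000
df = 2
p-value (upper-tail) = 0.00000
At α=0.01: p < α → reject H₀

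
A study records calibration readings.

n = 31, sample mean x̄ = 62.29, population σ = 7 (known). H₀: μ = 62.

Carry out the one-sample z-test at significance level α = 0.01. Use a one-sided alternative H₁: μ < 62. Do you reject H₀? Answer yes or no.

reject H₀: no

SE = σ/√n = 7/√31 = 1.2572
z = (x̄−μ₀)/SE = (62.29−62)/1.2572 = 0.2307
p-value (one-sided, H₁ less) = 0.59121
At α=0.01: p ≥ α → fail to reject H₀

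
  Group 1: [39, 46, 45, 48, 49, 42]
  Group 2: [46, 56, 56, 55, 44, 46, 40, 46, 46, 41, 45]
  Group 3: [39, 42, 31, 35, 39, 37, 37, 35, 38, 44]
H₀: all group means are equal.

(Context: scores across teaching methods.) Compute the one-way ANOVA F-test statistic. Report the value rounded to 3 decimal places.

Group means [44.83, 47.36, 37.70], grand mean 43.222
SSB = Σnᵢ(x̄ᵢ−x̄)² = 509.188; SSW = ΣΣ(x−x̄ᵢ)² = 519.479
MSB = 509.188/2 = 254.5939; MSW = 519.479/24 = 21.6449
F = MSB/MSW = 11.7623
df = (2, 24)

test statistic = 11.762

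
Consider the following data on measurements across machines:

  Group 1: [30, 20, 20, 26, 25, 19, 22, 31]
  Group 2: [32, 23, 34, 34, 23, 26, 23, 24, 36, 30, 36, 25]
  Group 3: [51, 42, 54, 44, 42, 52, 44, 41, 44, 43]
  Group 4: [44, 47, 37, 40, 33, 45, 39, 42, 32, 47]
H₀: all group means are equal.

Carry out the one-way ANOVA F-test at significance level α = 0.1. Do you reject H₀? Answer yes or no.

reject H₀: yes

Group means [24.12, 28.83, 45.70, 40.60], grand mean 35.050
SSB = Σnᵢ(x̄ᵢ−x̄)² = 2860.858; SSW = ΣΣ(x−x̄ᵢ)² = 931.042
MSB = 2860.858/3 = 953.6194; MSW = 931.042/36 = 25.8623
F = MSB/MSW = 36.8730
df = (3, 36)
p-value (upper-tail) = 0.00000
At α=0.1: p < α → reject H₀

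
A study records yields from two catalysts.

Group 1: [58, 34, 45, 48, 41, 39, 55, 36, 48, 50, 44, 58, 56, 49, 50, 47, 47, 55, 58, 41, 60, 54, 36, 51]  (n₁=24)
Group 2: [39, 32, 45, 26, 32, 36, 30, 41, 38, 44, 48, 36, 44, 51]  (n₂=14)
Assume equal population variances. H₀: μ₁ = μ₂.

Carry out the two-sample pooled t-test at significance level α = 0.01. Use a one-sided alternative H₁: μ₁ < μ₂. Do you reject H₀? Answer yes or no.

reject H₀: no

x̄₁=48.333, s₁=7.654, n₁=24
x̄₂=38.714, s₂=7.237, n₂=14
s_p² = [23·7.654² + 13·7.237²]/36 = 56.3386
SE = √(s_p²·(1/24+1/14)) = 2.5242
t = (48.333−38.714)/2.5242 = 3.8107
df = 36
p-value (one-sided, H₁ less) = 0.99974
At α=0.01: p ≥ α → fail to reject H₀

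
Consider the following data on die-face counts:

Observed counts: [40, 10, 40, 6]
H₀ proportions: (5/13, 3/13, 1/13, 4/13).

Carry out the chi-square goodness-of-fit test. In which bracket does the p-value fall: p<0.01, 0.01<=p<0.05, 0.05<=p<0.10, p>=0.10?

n = 96; E_i = n·p_i = [36.92, 22.15, 7.38, 29.54]
χ² = (40−36.92)²/36.92 + (10−22.15)²/22.15 + (40−7.38)²/7.38 + (6−29.54)²/29.54 = 169.7326
df = 3
p-value (upper-tail) = 0.00000
→ bracket: p<0.01

p-value bracket: p<0.01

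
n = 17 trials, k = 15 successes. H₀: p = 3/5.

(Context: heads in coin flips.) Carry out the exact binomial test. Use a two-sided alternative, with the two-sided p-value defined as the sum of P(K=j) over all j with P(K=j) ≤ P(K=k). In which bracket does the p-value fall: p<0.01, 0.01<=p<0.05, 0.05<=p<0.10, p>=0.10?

p-value bracket: 0.01<=p<0.05

Exact binomial: n=17, k=15, p₀=3/5=0.6000
P(X=j) = C(n,j)·p₀^j·(1−p₀)^(n−j); p = Σ P(X=j) over j with P(X=j) ≤ P(X=15)
p-value (two-sided) = 0.02291
→ bracket: 0.01<=p<0.05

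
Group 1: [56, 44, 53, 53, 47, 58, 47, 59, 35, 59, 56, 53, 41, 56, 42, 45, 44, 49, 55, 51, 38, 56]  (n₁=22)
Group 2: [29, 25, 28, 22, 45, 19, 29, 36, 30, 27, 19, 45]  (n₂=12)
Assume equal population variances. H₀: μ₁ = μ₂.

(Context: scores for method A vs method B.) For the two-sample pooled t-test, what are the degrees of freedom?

df = n₁ + n₂ − 2 = 22 + 12 − 2 = 32

degrees of freedom = 32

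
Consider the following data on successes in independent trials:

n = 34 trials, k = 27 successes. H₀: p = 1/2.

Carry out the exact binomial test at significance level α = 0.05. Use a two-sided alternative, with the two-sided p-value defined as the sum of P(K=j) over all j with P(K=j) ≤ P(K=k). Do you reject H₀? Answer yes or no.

Exact binomial: n=34, k=27, p₀=1/2=0.5000
P(X=j) = C(n,j)·p₀^j·(1−p₀)^(n−j); p = Σ P(X=j) over j with P(X=j) ≤ P(X=27)
p-value (two-sided) = 0.00082
At α=0.05: p < α → reject H₀

reject H₀: yes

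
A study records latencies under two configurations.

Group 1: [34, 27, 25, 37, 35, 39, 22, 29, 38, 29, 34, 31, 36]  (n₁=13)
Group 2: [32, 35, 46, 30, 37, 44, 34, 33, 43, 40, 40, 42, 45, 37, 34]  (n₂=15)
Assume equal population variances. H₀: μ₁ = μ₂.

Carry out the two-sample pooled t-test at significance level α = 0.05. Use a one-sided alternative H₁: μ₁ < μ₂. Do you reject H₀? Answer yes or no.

x̄₁=32.000, s₁=5.292, n₁=13
x̄₂=38.133, s₂=5.111, n₂=15
s_p² = [12·5.292² + 14·5.111²]/26 = 26.9897
SE = √(s_p²·(1/13+1/15)) = 1.9686
t = (32.000−38.133)/1.9686 = -3.1156
df = 26
p-value (one-sided, H₁ less) = 0.00222
At α=0.05: p < α → reject H₀

reject H₀: yes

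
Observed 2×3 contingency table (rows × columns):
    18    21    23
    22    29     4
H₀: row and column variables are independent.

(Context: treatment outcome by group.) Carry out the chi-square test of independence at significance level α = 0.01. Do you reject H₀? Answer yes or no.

reject H₀: yes

Row totals [62, 55], col totals [40, 50, 27], n=117
χ² = (18−21.20)²/21.20 + (21−26.50)²/26.50 + (23−14.31)²/14.31 + (22−18.80)²/18.80 + (29−23.50)²/23.50 + (4−12.69)²/12.69 = 14.6841
df = 2
p-value (upper-tail) = 0.00065
At α=0.01: p < α → reject H₀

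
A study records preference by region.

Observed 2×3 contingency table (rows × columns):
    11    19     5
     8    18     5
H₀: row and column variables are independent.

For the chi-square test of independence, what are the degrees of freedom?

df = (r−1)(c−1) = (2−1)·(3−1) = 2

degrees of freedom = 2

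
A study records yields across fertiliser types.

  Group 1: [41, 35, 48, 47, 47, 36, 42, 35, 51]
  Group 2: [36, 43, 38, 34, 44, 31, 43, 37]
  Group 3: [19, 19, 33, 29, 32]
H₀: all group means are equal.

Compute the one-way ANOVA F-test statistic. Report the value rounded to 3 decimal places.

test statistic = 12.327

Group means [42.44, 38.25, 26.40], grand mean 37.273
SSB = Σnᵢ(x̄ᵢ−x̄)² = 839.441; SSW = ΣΣ(x−x̄ᵢ)² = 646.922
MSB = 839.441/2 = 419.7207; MSW = 646.922/19 = 34.0485
F = MSB/MSW = 12.3271
df = (2, 19)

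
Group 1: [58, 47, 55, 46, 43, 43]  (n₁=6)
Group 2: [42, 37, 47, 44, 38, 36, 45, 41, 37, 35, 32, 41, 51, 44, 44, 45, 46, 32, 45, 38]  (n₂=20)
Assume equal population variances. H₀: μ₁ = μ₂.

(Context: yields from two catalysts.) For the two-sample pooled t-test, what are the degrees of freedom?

df = n₁ + n₂ − 2 = 6 + 20 − 2 = 24

degrees of freedom = 24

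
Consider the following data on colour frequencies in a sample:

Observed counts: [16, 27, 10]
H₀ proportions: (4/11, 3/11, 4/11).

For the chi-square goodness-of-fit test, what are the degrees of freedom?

df = k − 1 = 3 − 1 = 2

degrees of freedom = 2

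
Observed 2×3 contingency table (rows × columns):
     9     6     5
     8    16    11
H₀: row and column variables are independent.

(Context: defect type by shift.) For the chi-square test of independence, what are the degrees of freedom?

degrees of freedom = 2

df = (r−1)(c−1) = (2−1)·(3−1) = 2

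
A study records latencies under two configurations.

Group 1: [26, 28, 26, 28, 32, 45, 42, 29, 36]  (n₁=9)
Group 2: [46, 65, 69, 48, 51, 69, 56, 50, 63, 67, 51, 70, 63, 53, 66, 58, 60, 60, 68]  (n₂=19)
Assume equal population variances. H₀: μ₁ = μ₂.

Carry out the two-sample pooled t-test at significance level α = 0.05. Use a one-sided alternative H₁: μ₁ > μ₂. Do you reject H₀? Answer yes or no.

reject H₀: no

x̄₁=32.444, s₁=7.038, n₁=9
x̄₂=59.632, s₂=7.897, n₂=19
s_p² = [8·7.038² + 18·7.897²]/26 = 58.4094
SE = √(s_p²·(1/9+1/19)) = 3.0926
t = (32.444−59.632)/3.0926 = -8.7911
df = 26
p-value (one-sided, H₁ greater) = 1.00000
At α=0.05: p ≥ α → fail to reject H₀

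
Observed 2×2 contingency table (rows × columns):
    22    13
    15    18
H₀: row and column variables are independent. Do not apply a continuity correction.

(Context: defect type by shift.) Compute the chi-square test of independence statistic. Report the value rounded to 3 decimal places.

test statistic = 2.074

Row totals [35, 33], col totals [37, 31], n=68
χ² = (22−19.04)²/19.04 + (13−15.96)²/15.96 + (15−17.96)²/17.96 + (18−15.04)²/15.04 = 2.0737
df = 1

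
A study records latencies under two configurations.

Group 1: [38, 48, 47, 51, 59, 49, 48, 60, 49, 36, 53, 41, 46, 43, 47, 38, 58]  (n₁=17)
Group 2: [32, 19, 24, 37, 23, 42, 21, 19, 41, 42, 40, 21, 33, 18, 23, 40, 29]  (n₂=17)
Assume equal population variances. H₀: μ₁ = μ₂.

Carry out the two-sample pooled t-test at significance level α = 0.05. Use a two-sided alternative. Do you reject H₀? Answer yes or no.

reject H₀: yes

x̄₁=47.706, s₁=7.174, n₁=17
x̄₂=29.647, s₂=9.192, n₂=17
s_p² = [16·7.174² + 16·9.192²]/32 = 67.9816
SE = √(s_p²·(1/17+1/17)) = 2.8280
t = (47.706−29.647)/2.8280 = 6.3856
df = 32
p-value (two-sided) = 0.00000
At α=0.05: p < α → reject H₀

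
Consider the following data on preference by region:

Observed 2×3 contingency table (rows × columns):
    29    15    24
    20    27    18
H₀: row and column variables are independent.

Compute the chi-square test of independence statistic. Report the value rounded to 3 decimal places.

test statistic = 5.874

Row totals [68, 65], col totals [49, 42, 42], n=133
χ² = (29−25.05)²/25.05 + (15−21.47)²/21.47 + (24−21.47)²/21.47 + (20−23.95)²/23.95 + (27−20.53)²/20.53 + (18−20.53)²/20.53 = 5.8741
df = 2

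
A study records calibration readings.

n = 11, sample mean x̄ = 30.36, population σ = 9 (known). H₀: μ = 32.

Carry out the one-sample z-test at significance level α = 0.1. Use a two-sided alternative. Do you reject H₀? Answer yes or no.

reject H₀: no

SE = σ/√n = 9/√11 = 2.7136
z = (x̄−μ₀)/SE = (30.36−32)/2.7136 = -0.6044
p-value (two-sided) = 0.54560
At α=0.1: p ≥ α → fail to reject H₀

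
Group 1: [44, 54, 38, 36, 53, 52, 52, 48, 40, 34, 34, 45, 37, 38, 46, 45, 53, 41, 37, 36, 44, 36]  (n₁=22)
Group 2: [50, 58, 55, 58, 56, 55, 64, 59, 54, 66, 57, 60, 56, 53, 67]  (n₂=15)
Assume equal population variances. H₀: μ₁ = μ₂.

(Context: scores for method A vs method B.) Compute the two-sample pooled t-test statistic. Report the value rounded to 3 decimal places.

x̄₁=42.864, s₁=6.798, n₁=22
x̄₂=57.867, s₂=4.764, n₂=15
s_p² = [21·6.798² + 14·4.764²]/35 = 36.8093
SE = √(s_p²·(1/22+1/15)) = 2.0315
t = (42.864−57.867)/2.0315 = -7.3851
df = 35

test statistic = -7.385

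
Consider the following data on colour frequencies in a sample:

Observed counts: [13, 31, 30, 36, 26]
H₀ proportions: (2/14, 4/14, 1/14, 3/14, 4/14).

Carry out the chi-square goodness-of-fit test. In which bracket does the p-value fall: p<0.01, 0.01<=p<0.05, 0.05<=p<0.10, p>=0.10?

p-value bracket: p<0.01

n = 136; E_i = n·p_i = [19.43, 38.86, 9.71, 29.14, 38.86]
χ² = (13−19.43)²/19.43 + (31−38.86)²/38.86 + (30−9.71)²/9.71 + (36−29.14)²/29.14 + (26−38.86)²/38.86 = 51.9449
df = 4
p-value (upper-tail) = 0.00000
→ bracket: p<0.01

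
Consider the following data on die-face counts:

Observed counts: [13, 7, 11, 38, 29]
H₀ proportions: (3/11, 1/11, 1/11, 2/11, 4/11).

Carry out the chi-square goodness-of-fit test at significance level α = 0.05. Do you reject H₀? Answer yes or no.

reject H₀: yes

n = 98; E_i = n·p_i = [26.73, 8.91, 8.91, 17.82, 35.64]
χ² = (13−26.73)²/26.73 + (7−8.91)²/8.91 + (11−8.91)²/8.91 + (38−17.82)²/17.82 + (29−35.64)²/35.64 = 32.0451
df = 4
p-value (upper-tail) = 0.00000
At α=0.05: p < α → reject H₀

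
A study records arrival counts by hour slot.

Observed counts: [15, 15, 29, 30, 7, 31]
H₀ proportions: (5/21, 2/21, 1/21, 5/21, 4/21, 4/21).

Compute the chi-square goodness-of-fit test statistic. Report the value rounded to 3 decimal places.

test statistic = 109.622

n = 127; E_i = n·p_i = [30.24, 12.10, 6.05, 30.24, 24.19, 24.19]
χ² = (15−30.24)²/30.24 + (15−12.10)²/12.10 + (29−6.05)²/6.05 + (30−30.24)²/30.24 + (7−24.19)²/24.19 + (31−24.19)²/24.19 = 109.6220
df = 5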